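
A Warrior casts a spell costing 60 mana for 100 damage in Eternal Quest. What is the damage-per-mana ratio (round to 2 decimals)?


Efficiency = damage / mana
= 100 / 60
= 1.67

1.67 dmg/mana


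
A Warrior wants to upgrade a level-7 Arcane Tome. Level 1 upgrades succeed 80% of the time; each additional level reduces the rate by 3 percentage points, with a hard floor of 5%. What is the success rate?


raw_rate = 80 - 3 * (7 - 1)
= 80 - 3 * 6
= 80 - 18
= 62
Apply floor: max(62, 5) = 62%

62%


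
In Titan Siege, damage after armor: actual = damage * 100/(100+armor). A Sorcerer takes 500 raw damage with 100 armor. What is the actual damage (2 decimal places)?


actual = 500 * 100 / (100 + 100)
= 500 * 100 / 200
= 50000 / 200
= 250.00

250.00 damage


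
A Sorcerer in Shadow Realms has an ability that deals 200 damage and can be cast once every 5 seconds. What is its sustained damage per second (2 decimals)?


DPS = damage / cooldown
= 200 / 5
= 40.00

40.00 DPS


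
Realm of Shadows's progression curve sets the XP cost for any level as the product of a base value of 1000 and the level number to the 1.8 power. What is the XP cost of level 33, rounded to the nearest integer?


XP = 1000 * level^1.8
Substitute level = 33:
XP = 1000 * 33^1.8
= 1000 * 541.1593
= 541159

541159 XP


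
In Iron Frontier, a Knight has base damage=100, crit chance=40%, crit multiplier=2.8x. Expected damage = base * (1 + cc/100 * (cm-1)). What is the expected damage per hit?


E[dmg] = base * (1 + crit_chance * (crit_mult - 1))
cc as decimal = 40/100 = 0.4
cm - 1 = 2.8 - 1 = 1.8
Bonus factor = 0.4 * 1.8 = 0.72
Total multiplier = 1 + 0.72 = 1.72
Expected damage = 100 * 1.72 = 172.00

172.00 damage


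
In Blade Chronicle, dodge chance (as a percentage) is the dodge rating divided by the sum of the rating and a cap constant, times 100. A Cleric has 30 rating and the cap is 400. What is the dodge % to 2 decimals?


dodge% = 30 / (30 + 400) * 100
= 30 / 430 * 100
= 0.069767 * 100
= 6.98%

6.98%


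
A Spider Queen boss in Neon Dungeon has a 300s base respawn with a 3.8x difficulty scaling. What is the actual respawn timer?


Respawn time = base * multiplier
= 300 * 3.8
= 1140.0 seconds

1140.0 seconds


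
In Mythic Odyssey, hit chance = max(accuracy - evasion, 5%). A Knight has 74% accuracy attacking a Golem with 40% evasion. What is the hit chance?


accuracy - evasion = 74 - 40 = 34
Apply floor: max(34, 5) = 34
Hit chance = 34%

34%


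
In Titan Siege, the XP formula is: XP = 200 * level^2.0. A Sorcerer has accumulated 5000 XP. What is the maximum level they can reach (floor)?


XP = 200 * level^2.0, so level = (XP / 200)^(1/2.0)
= (5000 / 200)^(1/2.0)
= 25.0^0.5
= 5.0
Floor: level = 5

level 5


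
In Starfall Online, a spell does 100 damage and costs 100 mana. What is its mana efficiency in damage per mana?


Efficiency = damage / mana
= 100 / 100
= 1.00

1.00 dmg/mana


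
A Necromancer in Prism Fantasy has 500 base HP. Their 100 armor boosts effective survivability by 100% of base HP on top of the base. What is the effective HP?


EHP = 500 * (1 + 100/100)
= 500 * (1 + 1.0)
= 500 * 2.0
= 1000.0

1000.0 EHP


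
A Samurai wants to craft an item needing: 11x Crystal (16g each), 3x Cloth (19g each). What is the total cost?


Cost breakdown:
  Crystal: 11 * 16 = 176
  Cloth: 3 * 19 = 57
Total = 176 + 57 = 233

233 gold


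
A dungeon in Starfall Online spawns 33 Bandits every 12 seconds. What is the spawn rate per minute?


Spawns per minute = count * (60 / interval)
= 33 * (60 / 12)
= 33 * 5.0
= 165.0

165.0 per minute


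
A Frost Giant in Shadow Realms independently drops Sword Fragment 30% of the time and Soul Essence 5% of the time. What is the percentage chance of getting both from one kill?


For independent events, P(both) = P(A) * P(B)
= 30% * 5%
= 150 / 100 %
= 1.5%

1.5%


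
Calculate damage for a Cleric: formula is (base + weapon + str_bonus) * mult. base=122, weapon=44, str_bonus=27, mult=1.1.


Sum base + weapon + str = 122 + 44 + 27 = 193
Multiply by 1.1:
193 * 1.1 = 212.3

212.3 damage


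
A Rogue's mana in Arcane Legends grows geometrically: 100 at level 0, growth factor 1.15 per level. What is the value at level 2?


value = base * growth^level
= 100 * 1.15^2
= 100 * 1.3225
= 132.25

132.25 mana


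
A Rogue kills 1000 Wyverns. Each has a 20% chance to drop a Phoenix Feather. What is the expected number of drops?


Expected drops = kills * (drop_rate / 100)
= 1000 * (20 / 100)
= 1000 * 0.2
= 200.0

200.0 drops


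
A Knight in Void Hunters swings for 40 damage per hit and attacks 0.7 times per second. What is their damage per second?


DPS = damage * attack_speed
= 40 * 0.7
= 28.0

28.0 DPS


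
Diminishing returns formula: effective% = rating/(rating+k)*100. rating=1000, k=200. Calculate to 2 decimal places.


effective% = rating / (rating + k) * 100
= 1000 / (1000 + 200) * 100
= 1000 / 1200 * 100
= 0.833333 * 100
= 83.33%

83.33%


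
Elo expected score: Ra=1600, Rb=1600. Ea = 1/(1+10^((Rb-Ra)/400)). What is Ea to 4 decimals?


Elo expected score: Ea = 1/(1 + 10^((Rb-Ra)/400))
Rb - Ra = 1600 - 1600 = 0
(Rb-Ra)/400 = 0/400 = 0.0
10^0.0 = 1.0
Ea = 1/(1 + 1.0) = 1/2.0 = 0.5000

0.5000


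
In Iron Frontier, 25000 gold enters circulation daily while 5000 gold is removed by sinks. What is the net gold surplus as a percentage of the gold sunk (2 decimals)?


Net gold = 25000 - 5000 = 20000
Inflation rate = net / sunk * 100 = 20000 / 5000 * 100
= 4.0 * 100
= 400.00%

400.00%


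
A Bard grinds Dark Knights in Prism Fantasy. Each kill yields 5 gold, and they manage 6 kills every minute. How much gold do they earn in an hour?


Gold per minute = 5 * 6 = 30
Gold per hour = 30 * 60 = 1800

1800 gold/hour


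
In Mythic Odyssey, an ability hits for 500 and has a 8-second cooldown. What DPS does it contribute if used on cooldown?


DPS = damage / cooldown
= 500 / 8
= 62.50

62.50 DPS


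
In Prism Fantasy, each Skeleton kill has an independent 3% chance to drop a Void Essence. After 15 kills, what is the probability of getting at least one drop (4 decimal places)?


P(at least one) = 1 - P(none) = 1 - (1-p)^n
p = 3/100 = 0.03
1 - p = 0.97
(1 - p)^15 = 0.97^15 = 0.633251
P(at least one) = 1 - 0.633251 = 0.3667

0.3667


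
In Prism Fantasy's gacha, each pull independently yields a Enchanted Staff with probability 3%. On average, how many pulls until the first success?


Expected pulls for a geometric distribution = 1/p = 100 / rate%
= 100 / 3
= 33.33

33.33 pulls


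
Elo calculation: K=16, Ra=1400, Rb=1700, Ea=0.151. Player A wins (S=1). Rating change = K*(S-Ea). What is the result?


Elo update: delta = K * (S - Ea), where S = 1 (wins)
S - Ea = 1 - 0.151 = 0.849
Rating change = 16 * 0.849
= 13.58

13.58 rating points


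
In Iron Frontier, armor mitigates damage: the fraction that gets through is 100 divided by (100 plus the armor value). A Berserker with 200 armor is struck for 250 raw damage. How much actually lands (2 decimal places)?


actual = 250 * 100 / (100 + 200)
= 250 * 100 / 300
= 25000 / 300
= 83.33

83.33 damage


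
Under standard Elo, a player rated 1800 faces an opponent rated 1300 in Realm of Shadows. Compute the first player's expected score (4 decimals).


Elo expected score: Ea = 1/(1 + 10^((Rb-Ra)/400))
Rb - Ra = 1300 - 1800 = -500
(Rb-Ra)/400 = -500/400 = -1.25
10^-1.25 = 0.056234
Ea = 1/(1 + 0.056234) = 1/1.056234 = 0.9468

0.9468


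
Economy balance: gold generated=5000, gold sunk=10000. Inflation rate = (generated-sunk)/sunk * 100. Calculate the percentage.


Net gold = 5000 - 10000 = -5000
Inflation rate = net / sunk * 100 = -5000 / 10000 * 100
= -0.5 * 100
= -50.00%

-50.00%


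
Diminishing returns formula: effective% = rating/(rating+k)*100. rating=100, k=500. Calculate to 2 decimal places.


effective% = rating / (rating + k) * 100
= 100 / (100 + 500) * 100
= 100 / 600 * 100
= 0.166667 * 100
= 16.67%

16.67%


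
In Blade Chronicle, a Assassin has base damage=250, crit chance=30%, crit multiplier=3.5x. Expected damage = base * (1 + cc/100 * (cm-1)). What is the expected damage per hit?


E[dmg] = base * (1 + crit_chance * (crit_mult - 1))
cc as decimal = 30/100 = 0.3
cm - 1 = 3.5 - 1 = 2.5
Bonus factor = 0.3 * 2.5 = 0.75
Total multiplier = 1 + 0.75 = 1.75
Expected damage = 250 * 1.75 = 437.50

437.50 damage


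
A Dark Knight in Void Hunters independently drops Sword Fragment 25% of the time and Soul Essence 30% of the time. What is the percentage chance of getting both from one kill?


For independent events, P(both) = P(A) * P(B)
= 25% * 30%
= 750 / 100 %
= 7.5%

7.5%


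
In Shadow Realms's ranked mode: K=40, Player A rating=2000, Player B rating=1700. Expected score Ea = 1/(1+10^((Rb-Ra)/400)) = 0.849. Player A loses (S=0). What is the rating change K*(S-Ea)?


Elo update: delta = K * (S - Ea), where S = 0 (loses)
S - Ea = 0 - 0.849 = -0.849
Rating change = 40 * -0.849
= -33.96

-33.96 rating points


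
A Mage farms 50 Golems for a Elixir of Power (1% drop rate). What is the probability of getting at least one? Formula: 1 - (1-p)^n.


P(at least one) = 1 - P(none) = 1 - (1-p)^n
p = 1/100 = 0.01
1 - p = 0.99
(1 - p)^50 = 0.99^50 = 0.605006
P(at least one) = 1 - 0.605006 = 0.3950

0.3950


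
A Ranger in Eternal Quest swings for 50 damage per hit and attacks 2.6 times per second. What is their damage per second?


DPS = damage * attack_speed
= 50 * 2.6
= 130.0

130.0 DPS


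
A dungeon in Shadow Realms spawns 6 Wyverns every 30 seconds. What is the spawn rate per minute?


Spawns per minute = count * (60 / interval)
= 6 * (60 / 30)
= 6 * 2.0
= 12.0

12.0 per minute


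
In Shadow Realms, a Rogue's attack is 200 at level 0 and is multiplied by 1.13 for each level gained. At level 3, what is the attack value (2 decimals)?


value = base * growth^level
= 200 * 1.13^3
= 200 * 1.442897
= 288.58

288.58 attack


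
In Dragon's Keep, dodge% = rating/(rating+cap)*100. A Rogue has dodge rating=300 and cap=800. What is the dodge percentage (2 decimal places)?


dodge% = 300 / (300 + 800) * 100
= 300 / 1100 * 100
= 0.272727 * 100
= 27.27%

27.27%


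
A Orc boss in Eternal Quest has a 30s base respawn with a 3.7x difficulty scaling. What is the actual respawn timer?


Respawn time = base * multiplier
= 30 * 3.7
= 111.0 seconds

111.0 seconds


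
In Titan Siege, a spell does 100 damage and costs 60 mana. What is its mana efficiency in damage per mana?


Efficiency = damage / mana
= 100 / 60
= 1.67

1.67 dmg/mana


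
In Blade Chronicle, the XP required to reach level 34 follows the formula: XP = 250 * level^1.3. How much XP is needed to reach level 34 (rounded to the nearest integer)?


XP = 250 * level^1.3
Substitute level = 34:
XP = 250 * 34^1.3
= 250 * 97.9315
= 24483

24483 XP


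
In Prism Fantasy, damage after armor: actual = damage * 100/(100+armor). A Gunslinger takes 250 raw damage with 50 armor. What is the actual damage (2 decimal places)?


actual = 250 * 100 / (100 + 50)
= 250 * 100 / 150
= 25000 / 150
= 166.67

166.67 damage


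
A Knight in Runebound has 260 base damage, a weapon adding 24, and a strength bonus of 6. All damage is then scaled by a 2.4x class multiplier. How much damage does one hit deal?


Sum base + weapon + str = 260 + 24 + 6 = 290
Multiply by 2.4:
290 * 2.4 = 696.0

696.0 damage


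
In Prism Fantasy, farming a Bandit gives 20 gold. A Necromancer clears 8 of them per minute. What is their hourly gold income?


Gold per minute = 20 * 8 = 160
Gold per hour = 160 * 60 = 9600

9600 gold/hour


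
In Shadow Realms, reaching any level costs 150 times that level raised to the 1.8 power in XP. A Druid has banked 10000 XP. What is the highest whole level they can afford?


XP = 150 * level^1.8, so level = (XP / 150)^(1/1.8)
= (10000 / 150)^(1/1.8)
= 66.6667^0.5556
= 10.3106
Floor: level = 10

level 10


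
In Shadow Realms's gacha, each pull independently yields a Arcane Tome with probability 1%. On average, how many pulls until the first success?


Expected pulls for a geometric distribution = 1/p = 100 / rate%
= 100 / 1
= 100.0

100.0 pulls


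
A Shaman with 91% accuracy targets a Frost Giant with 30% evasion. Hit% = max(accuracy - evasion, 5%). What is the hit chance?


accuracy - evasion = 91 - 30 = 61
Apply floor: max(61, 5) = 61
Hit chance = 61%

61%


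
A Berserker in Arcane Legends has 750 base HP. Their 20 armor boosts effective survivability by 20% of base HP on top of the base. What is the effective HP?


EHP = 750 * (1 + 20/100)
= 750 * (1 + 0.2)
= 750 * 1.2
= 900.0

900.0 EHP


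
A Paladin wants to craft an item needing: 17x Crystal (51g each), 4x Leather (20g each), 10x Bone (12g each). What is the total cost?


Cost breakdown:
  Crystal: 17 * 51 = 867
  Leather: 4 * 20 = 80
  Bone: 10 * 12 = 120
Total = 867 + 80 + 120 = 1067

1067 gold


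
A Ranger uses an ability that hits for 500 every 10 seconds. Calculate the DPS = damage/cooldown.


DPS = damage / cooldown
= 500 / 10
= 50.00

50.00 DPS


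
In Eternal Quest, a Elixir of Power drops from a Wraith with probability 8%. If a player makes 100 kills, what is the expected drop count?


Expected drops = kills * (drop_rate / 100)
= 100 * (8 / 100)
= 100 * 0.08
= 8.0

8.0 drops


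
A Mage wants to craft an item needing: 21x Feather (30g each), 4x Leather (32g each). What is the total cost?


Cost breakdown:
  Feather: 21 * 30 = 630
  Leather: 4 * 32 = 128
Total = 630 + 128 = 758

758 gold


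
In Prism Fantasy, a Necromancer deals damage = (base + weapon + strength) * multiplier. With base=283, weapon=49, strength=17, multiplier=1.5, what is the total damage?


Sum base + weapon + str = 283 + 49 + 17 = 349
Multiply by 1.5:
349 * 1.5 = 523.5

523.5 damage


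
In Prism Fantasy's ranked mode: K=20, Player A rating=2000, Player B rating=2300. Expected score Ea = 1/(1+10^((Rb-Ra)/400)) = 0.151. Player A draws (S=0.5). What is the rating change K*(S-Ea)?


Elo update: delta = K * (S - Ea), where S = 0.5 (draws)
S - Ea = 0.5 - 0.151 = 0.349
Rating change = 20 * 0.349
= 6.98

6.98 rating points


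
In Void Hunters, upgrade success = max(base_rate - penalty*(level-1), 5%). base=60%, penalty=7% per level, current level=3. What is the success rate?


raw_rate = 60 - 7 * (3 - 1)
= 60 - 7 * 2
= 60 - 14
= 46
Apply floor: max(46, 5) = 46%

46%


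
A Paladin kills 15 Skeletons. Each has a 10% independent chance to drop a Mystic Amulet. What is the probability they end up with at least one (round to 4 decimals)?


P(at least one) = 1 - P(none) = 1 - (1-p)^n
p = 10/100 = 0.1
1 - p = 0.9
(1 - p)^15 = 0.9^15 = 0.205891
P(at least one) = 1 - 0.205891 = 0.7941

0.7941


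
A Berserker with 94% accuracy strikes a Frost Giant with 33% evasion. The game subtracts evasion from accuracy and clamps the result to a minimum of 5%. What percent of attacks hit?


accuracy - evasion = 94 - 33 = 61
Apply floor: max(61, 5) = 61
Hit chance = 61%

61%


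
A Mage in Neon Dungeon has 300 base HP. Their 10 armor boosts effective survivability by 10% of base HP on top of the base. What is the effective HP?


EHP = 300 * (1 + 10/100)
= 300 * (1 + 0.1)
= 300 * 1.1
= 330.0

330.0 EHP


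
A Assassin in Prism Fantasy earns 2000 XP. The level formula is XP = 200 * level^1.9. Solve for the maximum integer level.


XP = 200 * level^1.9, so level = (XP / 200)^(1/1.9)
= (2000 / 200)^(1/1.9)
= 10.0^0.5263
= 3.3598
Floor: level = 3

level 3


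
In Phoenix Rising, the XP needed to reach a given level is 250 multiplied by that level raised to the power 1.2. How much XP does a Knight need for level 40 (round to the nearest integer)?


XP = 250 * level^1.2
Substitute level = 40:
XP = 250 * 40^1.2
= 250 * 83.6512
= 20913

20913 XP


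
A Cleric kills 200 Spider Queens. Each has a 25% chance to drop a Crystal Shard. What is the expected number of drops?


Expected drops = kills * (drop_rate / 100)
= 200 * (25 / 100)
= 200 * 0.25
= 50.0

50.0 drops


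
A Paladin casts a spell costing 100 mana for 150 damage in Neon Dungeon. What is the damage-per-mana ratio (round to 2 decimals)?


Efficiency = damage / mana
= 150 / 100
= 1.50

1.50 dmg/mana


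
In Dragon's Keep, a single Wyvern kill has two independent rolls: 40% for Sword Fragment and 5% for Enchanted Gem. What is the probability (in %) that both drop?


For independent events, P(both) = P(A) * P(B)
= 40% * 5%
= 200 / 100 %
= 2.0%

2.0%


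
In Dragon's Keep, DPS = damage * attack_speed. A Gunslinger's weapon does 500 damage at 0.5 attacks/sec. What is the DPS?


DPS = damage * attack_speed
= 500 * 0.5
= 250.0

250.0 DPS


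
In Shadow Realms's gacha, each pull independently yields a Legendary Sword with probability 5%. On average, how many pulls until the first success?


Expected pulls for a geometric distribution = 1/p = 100 / rate%
= 100 / 5
= 20.0

20.0 pulls


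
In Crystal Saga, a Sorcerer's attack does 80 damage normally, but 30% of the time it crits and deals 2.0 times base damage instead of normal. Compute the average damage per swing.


E[dmg] = base * (1 + crit_chance * (crit_mult - 1))
cc as decimal = 30/100 = 0.3
cm - 1 = 2.0 - 1 = 1.0
Bonus factor = 0.3 * 1.0 = 0.3
Total multiplier = 1 + 0.3 = 1.3
Expected damage = 80 * 1.3 = 104.00

104.00 damage


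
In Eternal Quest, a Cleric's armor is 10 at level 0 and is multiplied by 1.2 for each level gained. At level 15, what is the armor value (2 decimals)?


value = base * growth^level
= 10 * 1.2^15
= 10 * 15.407022
= 154.07

154.07 armor


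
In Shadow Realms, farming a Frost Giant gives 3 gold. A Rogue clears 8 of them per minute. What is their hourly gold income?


Gold per minute = 3 * 8 = 24
Gold per hour = 24 * 60 = 1440

1440 gold/hour


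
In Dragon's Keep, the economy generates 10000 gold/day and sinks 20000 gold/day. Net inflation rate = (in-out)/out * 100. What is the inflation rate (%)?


Net gold = 10000 - 20000 = -10000
Inflation rate = net / sunk * 100 = -10000 / 20000 * 100
= -0.5 * 100
= -50.00%

-50.00%


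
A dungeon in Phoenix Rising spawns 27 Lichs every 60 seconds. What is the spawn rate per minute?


Spawns per minute = count * (60 / interval)
= 27 * (60 / 60)
= 27 * 1.0
= 27.0

27.0 per minute


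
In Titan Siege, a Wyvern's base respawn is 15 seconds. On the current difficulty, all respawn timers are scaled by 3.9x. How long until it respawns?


Respawn time = base * multiplier
= 15 * 3.9
= 58.5 seconds

58.5 seconds


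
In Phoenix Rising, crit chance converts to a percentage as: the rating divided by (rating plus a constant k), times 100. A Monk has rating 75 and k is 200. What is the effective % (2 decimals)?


effective% = rating / (rating + k) * 100
= 75 / (75 + 200) * 100
= 75 / 275 * 100
= 0.272727 * 100
= 27.27%

27.27%


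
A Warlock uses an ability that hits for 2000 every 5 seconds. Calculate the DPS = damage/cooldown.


DPS = damage / cooldown
= 2000 / 5
= 400.00

400.00 DPS


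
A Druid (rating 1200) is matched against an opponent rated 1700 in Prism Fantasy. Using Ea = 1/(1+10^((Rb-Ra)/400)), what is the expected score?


Elo expected score: Ea = 1/(1 + 10^((Rb-Ra)/400))
Rb - Ra = 1700 - 1200 = 500
(Rb-Ra)/400 = 500/400 = 1.25
10^1.25 = 17.782794
Ea = 1/(1 + 17.782794) = 1/18.782794 = 0.0532

0.0532


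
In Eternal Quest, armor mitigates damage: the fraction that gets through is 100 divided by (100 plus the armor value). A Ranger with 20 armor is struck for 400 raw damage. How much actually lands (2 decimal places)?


actual = 400 * 100 / (100 + 20)
= 400 * 100 / 120
= 40000 / 120
= 333.33

333.33 damage


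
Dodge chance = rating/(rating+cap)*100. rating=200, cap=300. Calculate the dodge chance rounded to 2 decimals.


dodge% = 200 / (200 + 300) * 100
= 200 / 500 * 100
= 0.4 * 100
= 40.00%

40.00%


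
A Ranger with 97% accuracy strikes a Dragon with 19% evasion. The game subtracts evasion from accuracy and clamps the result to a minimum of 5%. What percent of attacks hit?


accuracy - evasion = 97 - 19 = 78
Apply floor: max(78, 5) = 78
Hit chance = 78%

78%


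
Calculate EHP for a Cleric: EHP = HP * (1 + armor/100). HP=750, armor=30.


EHP = 750 * (1 + 30/100)
= 750 * (1 + 0.3)
= 750 * 1.3
= 975.0

975.0 EHP


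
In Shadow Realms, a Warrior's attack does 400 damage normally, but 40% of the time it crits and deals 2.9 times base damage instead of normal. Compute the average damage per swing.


E[dmg] = base * (1 + crit_chance * (crit_mult - 1))
cc as decimal = 40/100 = 0.4
cm - 1 = 2.9 - 1 = 1.9
Bonus factor = 0.4 * 1.9 = 0.76
Total multiplier = 1 + 0.76 = 1.76
Expected damage = 400 * 1.76 = 704.00

704.00 damage


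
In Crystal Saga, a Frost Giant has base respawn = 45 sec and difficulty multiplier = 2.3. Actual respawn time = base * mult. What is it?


Respawn time = base * multiplier
= 45 * 2.3
= 103.5 seconds

103.5 seconds


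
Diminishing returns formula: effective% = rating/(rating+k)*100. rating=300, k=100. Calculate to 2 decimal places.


effective% = rating / (rating + k) * 100
= 300 / (300 + 100) * 100
= 300 / 400 * 100
= 0.75 * 100
= 75.00%

75.00%


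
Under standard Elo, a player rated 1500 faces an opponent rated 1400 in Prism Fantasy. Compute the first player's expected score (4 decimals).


Elo expected score: Ea = 1/(1 + 10^((Rb-Ra)/400))
Rb - Ra = 1400 - 1500 = -100
(Rb-Ra)/400 = -100/400 = -0.25
10^-0.25 = 0.562341
Ea = 1/(1 + 0.562341) = 1/1.562341 = 0.6401

0.6401


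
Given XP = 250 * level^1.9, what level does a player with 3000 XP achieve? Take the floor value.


XP = 250 * level^1.9, so level = (XP / 250)^(1/1.9)
= (3000 / 250)^(1/1.9)
= 12.0^0.5263
= 3.6982
Floor: level = 3

level 3


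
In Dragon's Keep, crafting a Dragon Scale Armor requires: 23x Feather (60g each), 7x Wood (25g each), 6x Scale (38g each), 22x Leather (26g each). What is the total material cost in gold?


Cost breakdown:
  Feather: 23 * 60 = 1380
  Wood: 7 * 25 = 175
  Scale: 6 * 38 = 228
  Leather: 22 * 26 = 572
Total = 1380 + 175 + 228 + 572 = 2355

2355 gold


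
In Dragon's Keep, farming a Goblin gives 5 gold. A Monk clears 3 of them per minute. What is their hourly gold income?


Gold per minute = 5 * 3 = 15
Gold per hour = 15 * 60 = 900

900 gold/hour


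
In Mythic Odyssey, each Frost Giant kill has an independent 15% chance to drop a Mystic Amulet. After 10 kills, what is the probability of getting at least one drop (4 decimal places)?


P(at least one) = 1 - P(none) = 1 - (1-p)^n
p = 15/100 = 0.15
1 - p = 0.85
(1 - p)^10 = 0.85^10 = 0.196874
P(at least one) = 1 - 0.196874 = 0.8031

0.8031


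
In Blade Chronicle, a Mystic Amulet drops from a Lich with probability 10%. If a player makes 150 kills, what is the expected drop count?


Expected drops = kills * (drop_rate / 100)
= 150 * (10 / 100)
= 150 * 0.1
= 15.0

15.0 drops


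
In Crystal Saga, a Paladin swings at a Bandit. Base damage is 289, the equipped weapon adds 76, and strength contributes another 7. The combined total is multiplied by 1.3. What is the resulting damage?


Sum base + weapon + str = 289 + 76 + 7 = 372
Multiply by 1.3:
372 * 1.3 = 483.6

483.6 damage


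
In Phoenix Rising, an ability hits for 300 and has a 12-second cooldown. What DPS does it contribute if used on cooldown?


DPS = damage / cooldown
= 300 / 12
= 25.00

25.00 DPS


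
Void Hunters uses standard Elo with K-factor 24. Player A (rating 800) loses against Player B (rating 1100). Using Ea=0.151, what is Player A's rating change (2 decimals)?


Elo update: delta = K * (S - Ea), where S = 0 (loses)
S - Ea = 0 - 0.151 = -0.151
Rating change = 24 * -0.151
= -3.62

-3.62 rating points


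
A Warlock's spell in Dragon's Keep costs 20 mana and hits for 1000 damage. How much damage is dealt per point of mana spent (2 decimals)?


Efficiency = damage / mana
= 1000 / 20
= 50.00

50.00 dmg/mana


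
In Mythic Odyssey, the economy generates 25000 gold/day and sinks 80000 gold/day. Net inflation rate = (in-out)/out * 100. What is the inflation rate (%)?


Net gold = 25000 - 80000 = -55000
Inflation rate = net / sunk * 100 = -55000 / 80000 * 100
= -0.6875 * 100
= -68.75%

-68.75%


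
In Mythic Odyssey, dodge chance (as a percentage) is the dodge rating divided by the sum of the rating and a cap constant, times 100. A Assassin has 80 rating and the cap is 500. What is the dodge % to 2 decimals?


dodge% = 80 / (80 + 500) * 100
= 80 / 580 * 100
= 0.137931 * 100
= 13.79%

13.79%


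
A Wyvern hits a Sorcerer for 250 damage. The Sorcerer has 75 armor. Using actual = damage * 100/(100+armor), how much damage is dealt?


actual = 250 * 100 / (100 + 75)
= 250 * 100 / 175
= 25000 / 175
= 142.86

142.86 damage


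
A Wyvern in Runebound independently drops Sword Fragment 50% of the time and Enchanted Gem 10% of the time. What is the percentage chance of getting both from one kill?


For independent events, P(both) = P(A) * P(B)
= 50% * 10%
= 500 / 100 %
= 5.0%

5.0%


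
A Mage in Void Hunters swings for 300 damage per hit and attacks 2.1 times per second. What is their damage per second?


DPS = damage * attack_speed
= 300 * 2.1
= 630.0

630.0 DPS


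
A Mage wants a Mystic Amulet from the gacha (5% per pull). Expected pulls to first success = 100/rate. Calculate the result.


Expected pulls for a geometric distribution = 1/p = 100 / rate%
= 100 / 5
= 20.0

20.0 pulls


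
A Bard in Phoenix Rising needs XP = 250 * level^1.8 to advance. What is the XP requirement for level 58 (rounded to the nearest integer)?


XP = 250 * level^1.8
Substitute level = 58:
XP = 250 * 58^1.8
= 250 * 1493.3802
= 373345

373345 XP


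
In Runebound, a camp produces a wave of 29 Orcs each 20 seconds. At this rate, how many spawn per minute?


Spawns per minute = count * (60 / interval)
= 29 * (60 / 20)
= 29 * 3.0
= 87.0

87.0 per minute


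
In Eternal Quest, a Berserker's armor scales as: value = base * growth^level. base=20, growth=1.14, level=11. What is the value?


value = base * growth^level
= 20 * 1.14^11
= 20 * 4.226232
= 84.52

84.52 armor


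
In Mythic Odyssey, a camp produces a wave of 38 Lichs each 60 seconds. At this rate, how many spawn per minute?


Spawns per minute = count * (60 / interval)
= 38 * (60 / 60)
= 38 * 1.0
= 38.0

38.0 per minute


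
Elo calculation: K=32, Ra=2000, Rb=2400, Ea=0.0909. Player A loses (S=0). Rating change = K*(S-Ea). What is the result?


Elo update: delta = K * (S - Ea), where S = 0 (loses)
S - Ea = 0 - 0.0909 = -0.0909
Rating change = 32 * -0.0909
= -2.91

-2.91 rating points


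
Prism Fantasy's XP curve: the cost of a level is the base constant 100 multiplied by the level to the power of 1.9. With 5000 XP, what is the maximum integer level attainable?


XP = 100 * level^1.9, so level = (XP / 100)^(1/1.9)
= (5000 / 100)^(1/1.9)
= 50.0^0.5263
= 7.8378
Floor: level = 7

level 7


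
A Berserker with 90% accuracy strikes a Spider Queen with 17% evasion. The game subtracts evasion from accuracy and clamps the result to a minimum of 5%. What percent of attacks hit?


accuracy - evasion = 90 - 17 = 73
Apply floor: max(73, 5) = 73
Hit chance = 73%

73%


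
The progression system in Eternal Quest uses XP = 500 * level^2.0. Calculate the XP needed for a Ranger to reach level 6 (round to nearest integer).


XP = 500 * level^2.0
Substitute level = 6:
XP = 500 * 6^2.0
= 500 * 36.0
= 18000

18000 XP


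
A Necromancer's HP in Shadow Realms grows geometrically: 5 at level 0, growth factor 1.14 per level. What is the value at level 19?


value = base * growth^level
= 5 * 1.14^19
= 5 * 12.055693
= 60.28

60.28 HP


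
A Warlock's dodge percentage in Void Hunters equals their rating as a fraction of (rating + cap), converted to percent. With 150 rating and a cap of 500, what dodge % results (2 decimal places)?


dodge% = 150 / (150 + 500) * 100
= 150 / 650 * 100
= 0.230769 * 100
= 23.08%

23.08%


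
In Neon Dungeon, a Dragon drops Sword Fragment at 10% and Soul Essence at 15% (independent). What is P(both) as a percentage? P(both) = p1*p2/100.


For independent events, P(both) = P(A) * P(B)
= 10% * 15%
= 150 / 100 %
= 1.5%

1.5%


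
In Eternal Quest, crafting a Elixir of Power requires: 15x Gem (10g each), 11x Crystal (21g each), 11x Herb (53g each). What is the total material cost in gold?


Cost breakdown:
  Gem: 15 * 10 = 150
  Crystal: 11 * 21 = 231
  Herb: 11 * 53 = 583
Total = 150 + 231 + 583 = 964

964 gold


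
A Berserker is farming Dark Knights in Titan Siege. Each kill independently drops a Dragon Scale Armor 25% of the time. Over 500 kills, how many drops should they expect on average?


Expected drops = kills * (drop_rate / 100)
= 500 * (25 / 100)
= 500 * 0.25
= 125.0

125.0 drops


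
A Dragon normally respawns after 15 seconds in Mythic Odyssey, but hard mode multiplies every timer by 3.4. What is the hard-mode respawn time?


Respawn time = base * multiplier
= 15 * 3.4
= 51.0 seconds

51.0 seconds


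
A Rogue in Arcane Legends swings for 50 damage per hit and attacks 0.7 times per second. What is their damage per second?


DPS = damage * attack_speed
= 50 * 0.7
= 35.0

35.0 DPS


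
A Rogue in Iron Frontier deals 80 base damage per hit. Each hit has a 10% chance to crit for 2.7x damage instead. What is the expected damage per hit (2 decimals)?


E[dmg] = base * (1 + crit_chance * (crit_mult - 1))
cc as decimal = 10/100 = 0.1
cm - 1 = 2.7 - 1 = 1.7
Bonus factor = 0.1 * 1.7 = 0.17
Total multiplier = 1 + 0.17 = 1.17
Expected damage = 80 * 1.17 = 93.60

93.60 damage


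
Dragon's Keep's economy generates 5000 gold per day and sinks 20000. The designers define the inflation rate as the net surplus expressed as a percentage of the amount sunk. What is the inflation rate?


Net gold = 5000 - 20000 = -15000
Inflation rate = net / sunk * 100 = -15000 / 20000 * 100
= -0.75 * 100
= -75.00%

-75.00%


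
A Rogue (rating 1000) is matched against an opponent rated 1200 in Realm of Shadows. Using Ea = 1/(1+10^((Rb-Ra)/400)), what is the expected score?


Elo expected score: Ea = 1/(1 + 10^((Rb-Ra)/400))
Rb - Ra = 1200 - 1000 = 200
(Rb-Ra)/400 = 200/400 = 0.5
10^0.5 = 3.162278
Ea = 1/(1 + 3.162278) = 1/4.162278 = 0.2403

0.2403


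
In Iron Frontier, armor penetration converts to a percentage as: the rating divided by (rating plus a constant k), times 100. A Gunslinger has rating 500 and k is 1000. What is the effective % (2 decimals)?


effective% = rating / (rating + k) * 100
= 500 / (500 + 1000) * 100
= 500 / 1500 * 100
= 0.333333 * 100
= 33.33%

33.33%


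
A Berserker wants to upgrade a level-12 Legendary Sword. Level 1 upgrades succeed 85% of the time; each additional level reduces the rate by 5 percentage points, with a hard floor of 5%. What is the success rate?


raw_rate = 85 - 5 * (12 - 1)
= 85 - 5 * 11
= 85 - 55
= 30
Apply floor: max(30, 5) = 30%

30%


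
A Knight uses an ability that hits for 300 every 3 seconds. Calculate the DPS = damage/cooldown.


DPS = damage / cooldown
= 300 / 3
= 100.00

100.00 DPS


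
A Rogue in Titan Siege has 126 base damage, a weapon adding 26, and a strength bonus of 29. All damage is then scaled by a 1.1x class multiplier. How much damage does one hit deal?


Sum base + weapon + str = 126 + 26 + 29 = 181
Multiply by 1.1:
181 * 1.1 = 199.1

199.1 damage


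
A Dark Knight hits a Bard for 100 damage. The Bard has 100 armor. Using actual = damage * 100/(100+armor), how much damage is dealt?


actual = 100 * 100 / (100 + 100)
= 100 * 100 / 200
= 10000 / 200
= 50.00

50.00 damage


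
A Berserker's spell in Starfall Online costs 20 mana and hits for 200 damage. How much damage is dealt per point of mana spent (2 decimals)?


Efficiency = damage / mana
= 200 / 20
= 10.00

10.00 dmg/mana


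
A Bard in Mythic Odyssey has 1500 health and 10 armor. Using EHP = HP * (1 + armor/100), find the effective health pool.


EHP = 1500 * (1 + 10/100)
= 1500 * (1 + 0.1)
= 1500 * 1.1
= 1650.0

1650.0 EHP


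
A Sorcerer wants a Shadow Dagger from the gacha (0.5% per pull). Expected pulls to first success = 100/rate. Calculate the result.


Expected pulls for a geometric distribution = 1/p = 100 / rate%
= 100 / 0.5
= 200.0

200.0 pulls


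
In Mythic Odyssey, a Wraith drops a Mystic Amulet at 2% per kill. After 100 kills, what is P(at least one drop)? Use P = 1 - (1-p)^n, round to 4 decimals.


P(at least one) = 1 - P(none) = 1 - (1-p)^n
p = 2/100 = 0.02
1 - p = 0.98
(1 - p)^100 = 0.98^100 = 0.132620
P(at least one) = 1 - 0.132620 = 0.8674

0.8674


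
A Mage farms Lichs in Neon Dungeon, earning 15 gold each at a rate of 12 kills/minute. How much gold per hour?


Gold per minute = 15 * 12 = 180
Gold per hour = 180 * 60 = 10800

10800 gold/hour


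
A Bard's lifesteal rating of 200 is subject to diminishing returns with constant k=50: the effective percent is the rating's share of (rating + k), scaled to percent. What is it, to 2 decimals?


effective% = rating / (rating + k) * 100
= 200 / (200 + 50) * 100
= 200 / 250 * 100
= 0.8 * 100
= 80.00%

80.00%


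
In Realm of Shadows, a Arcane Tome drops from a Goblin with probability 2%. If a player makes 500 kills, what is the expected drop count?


Expected drops = kills * (drop_rate / 100)
= 500 * (2 / 100)
= 500 * 0.02
= 10.0

10.0 drops


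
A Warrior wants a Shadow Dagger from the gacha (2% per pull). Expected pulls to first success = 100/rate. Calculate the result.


Expected pulls for a geometric distribution = 1/p = 100 / rate%
= 100 / 2
= 50.0

50.0 pulls


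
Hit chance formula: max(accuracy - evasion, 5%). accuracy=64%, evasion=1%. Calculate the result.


accuracy - evasion = 64 - 1 = 63
Apply floor: max(63, 5) = 63
Hit chance = 63%

63%


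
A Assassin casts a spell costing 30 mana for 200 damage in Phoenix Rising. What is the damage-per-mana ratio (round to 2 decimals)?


Efficiency = damage / mana
= 200 / 30
= 6.67

6.67 dmg/mana


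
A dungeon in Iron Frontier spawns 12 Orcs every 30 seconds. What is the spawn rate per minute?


Spawns per minute = count * (60 / interval)
= 12 * (60 / 30)
= 12 * 2.0
= 24.0

24.0 per minute


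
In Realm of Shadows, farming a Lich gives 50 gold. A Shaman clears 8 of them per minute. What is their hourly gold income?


Gold per minute = 50 * 8 = 400
Gold per hour = 400 * 60 = 24000

24000 gold/hour


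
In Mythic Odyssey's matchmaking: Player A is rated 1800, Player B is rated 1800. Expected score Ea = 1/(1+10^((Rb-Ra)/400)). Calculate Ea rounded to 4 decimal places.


Elo expected score: Ea = 1/(1 + 10^((Rb-Ra)/400))
Rb - Ra = 1800 - 1800 = 0
(Rb-Ra)/400 = 0/400 = 0.0
10^0.0 = 1.0
Ea = 1/(1 + 1.0) = 1/2.0 = 0.5000

0.5000


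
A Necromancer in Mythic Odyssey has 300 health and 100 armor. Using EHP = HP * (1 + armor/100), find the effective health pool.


EHP = 300 * (1 + 100/100)
= 300 * (1 + 1.0)
= 300 * 2.0
= 600.0

600.0 EHP


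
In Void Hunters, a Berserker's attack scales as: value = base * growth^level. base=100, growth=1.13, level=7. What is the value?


value = base * growth^level
= 100 * 1.13^7
= 100 * 2.352605
= 235.26

235.26 attack


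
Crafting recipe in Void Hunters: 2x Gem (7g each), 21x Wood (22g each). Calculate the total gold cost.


Cost breakdown:
  Gem: 2 * 7 = 14
  Wood: 21 * 22 = 462
Total = 14 + 462 = 476

476 gold


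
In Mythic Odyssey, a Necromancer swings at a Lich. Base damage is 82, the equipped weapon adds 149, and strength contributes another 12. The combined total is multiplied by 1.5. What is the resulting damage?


Sum base + weapon + str = 82 + 149 + 12 = 243
Multiply by 1.5:
243 * 1.5 = 364.5

364.5 damage


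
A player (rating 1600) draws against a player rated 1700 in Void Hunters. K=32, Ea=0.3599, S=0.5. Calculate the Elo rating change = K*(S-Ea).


Elo update: delta = K * (S - Ea), where S = 0.5 (draws)
S - Ea = 0.5 - 0.3599 = 0.1401
Rating change = 32 * 0.1401
= 4.48

4.48 rating points


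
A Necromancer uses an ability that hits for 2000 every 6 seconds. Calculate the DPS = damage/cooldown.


DPS = damage / cooldown
= 2000 / 6
= 333.33

333.33 DPS


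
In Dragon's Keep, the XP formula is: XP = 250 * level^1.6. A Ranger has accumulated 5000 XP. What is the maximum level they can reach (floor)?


XP = 250 * level^1.6, so level = (XP / 250)^(1/1.6)
= (5000 / 250)^(1/1.6)
= 20.0^0.625
= 6.5034
Floor: level = 6

level 6


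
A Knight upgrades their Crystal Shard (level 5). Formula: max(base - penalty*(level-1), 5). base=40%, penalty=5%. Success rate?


raw_rate = 40 - 5 * (5 - 1)
= 40 - 5 * 4
= 40 - 20
= 20
Apply floor: max(20, 5) = 20%

20%


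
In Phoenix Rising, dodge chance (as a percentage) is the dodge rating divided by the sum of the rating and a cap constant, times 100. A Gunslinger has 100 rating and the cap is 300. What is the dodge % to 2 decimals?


dodge% = 100 / (100 + 300) * 100
= 100 / 400 * 100
= 0.25 * 100
= 25.00%

25.00%


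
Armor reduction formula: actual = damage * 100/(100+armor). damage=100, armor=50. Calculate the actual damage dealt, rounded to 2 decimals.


actual = 100 * 100 / (100 + 50)
= 100 * 100 / 150
= 10000 / 150
= 66.67

66.67 damage


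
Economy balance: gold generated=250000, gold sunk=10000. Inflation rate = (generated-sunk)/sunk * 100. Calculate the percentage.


Net gold = 250000 - 10000 = 240000
Inflation rate = net / sunk * 100 = 240000 / 10000 * 100
= 24.0 * 100
= 2400.00%

2400.00%


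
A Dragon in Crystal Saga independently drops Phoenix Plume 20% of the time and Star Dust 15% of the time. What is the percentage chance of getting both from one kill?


For independent events, P(both) = P(A) * P(B)
= 20% * 15%
= 300 / 100 %
= 3.0%

3.0%


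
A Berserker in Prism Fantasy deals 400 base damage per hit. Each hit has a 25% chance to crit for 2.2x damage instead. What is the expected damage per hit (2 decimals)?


E[dmg] = base * (1 + crit_chance * (crit_mult - 1))
cc as decimal = 25/100 = 0.25
cm - 1 = 2.2 - 1 = 1.2
Bonus factor = 0.25 * 1.2 = 0.3
Total multiplier = 1 + 0.3 = 1.3
Expected damage = 400 * 1.3 = 520.00

520.00 damage


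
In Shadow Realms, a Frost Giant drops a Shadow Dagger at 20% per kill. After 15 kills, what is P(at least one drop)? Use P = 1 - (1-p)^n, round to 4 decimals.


P(at least one) = 1 - P(none) = 1 - (1-p)^n
p = 20/100 = 0.2
1 - p = 0.8
(1 - p)^15 = 0.8^15 = 0.035184
P(at least one) = 1 - 0.035184 = 0.9648

0.9648


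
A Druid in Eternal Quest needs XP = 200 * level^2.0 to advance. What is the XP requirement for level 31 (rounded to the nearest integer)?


XP = 200 * level^2.0
Substitute level = 31:
XP = 200 * 31^2.0
= 200 * 961.0
= 192200

192200 XP


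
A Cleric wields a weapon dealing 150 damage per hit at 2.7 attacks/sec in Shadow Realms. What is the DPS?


DPS = damage * attack_speed
= 150 * 2.7
= 405.0

405.0 DPS


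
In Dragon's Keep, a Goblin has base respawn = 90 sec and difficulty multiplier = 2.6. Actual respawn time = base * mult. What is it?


Respawn time = base * multiplier
= 90 * 2.6
= 234.0 seconds

234.0 seconds


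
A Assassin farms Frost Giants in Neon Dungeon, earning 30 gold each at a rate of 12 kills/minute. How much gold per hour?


Gold per minute = 30 * 12 = 360
Gold per hour = 360 * 60 = 21600

21600 gold/hour


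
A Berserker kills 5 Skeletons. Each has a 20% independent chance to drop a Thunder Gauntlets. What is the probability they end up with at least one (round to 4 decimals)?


P(at least one) = 1 - P(none) = 1 - (1-p)^n
p = 20/100 = 0.2
1 - p = 0.8
(1 - p)^5 = 0.8^5 = 0.327680
P(at least one) = 1 - 0.327680 = 0.6723

0.6723
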